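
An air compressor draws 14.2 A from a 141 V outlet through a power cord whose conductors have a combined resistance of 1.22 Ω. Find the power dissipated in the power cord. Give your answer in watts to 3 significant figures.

246 W

The power cord is a series resistance carrying the load current; its dissipation is I²R_line.
The power cord carries the full 14.2 A.
P_line = I² R_line = (14.20)² × 1.22 = 246.0 W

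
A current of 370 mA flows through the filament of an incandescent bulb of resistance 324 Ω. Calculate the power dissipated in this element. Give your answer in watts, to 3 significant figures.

44.4 W

With I and R stated, P = I²R applies in one step.
P = (0.3700 A)² × 324 Ω = 44.36 W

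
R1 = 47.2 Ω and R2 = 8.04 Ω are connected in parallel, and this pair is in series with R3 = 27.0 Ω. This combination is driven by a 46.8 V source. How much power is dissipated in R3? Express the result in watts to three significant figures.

51.6 W

First find R_p for the parallel pair, then treat R_p + R3 as a series loop.
R_p = (47.2×8.04)/(47.2+8.04) = 6.870 Ω
R_total = R_p + 27.0 = 6.870 + 27.0 = 33.87 Ω
I = V / R_total = 46.8 / 33.87 = 1.382 A
All the supply current flows through R3; use P = I²R3.
P_R3 = (1.382)² × 27.0 = 51.55 W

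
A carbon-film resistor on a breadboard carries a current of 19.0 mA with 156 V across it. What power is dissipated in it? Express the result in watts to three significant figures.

2.96 W

V and I are known directly — P = V I, no intermediate step needed.
P = 156 V × 0.01900 A = 2.964 W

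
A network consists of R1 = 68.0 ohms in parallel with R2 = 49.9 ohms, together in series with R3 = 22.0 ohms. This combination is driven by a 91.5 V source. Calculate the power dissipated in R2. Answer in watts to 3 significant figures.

53.9 W

Reduce the parallel combination to a single R_p; the circuit then becomes R_p in series with the remaining resistor.
R_p = (68.0×49.9)/(68.0+49.9) = 28.78 Ω
R_total = R_p + 22.0 = 28.78 + 22.0 = 50.78 Ω
I = V / R_total = 91.5 / 50.78 = 1.802 A
Voltage across the parallel pair: V_p = I × R_p = 1.802 × 28.78 = 51.86 V
R2 sits across V_p; its power is V_p²/R.
P_R2 = (51.86)² / 49.9 = 53.89 W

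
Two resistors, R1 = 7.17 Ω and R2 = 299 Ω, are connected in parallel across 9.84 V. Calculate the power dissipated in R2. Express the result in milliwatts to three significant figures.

324 mW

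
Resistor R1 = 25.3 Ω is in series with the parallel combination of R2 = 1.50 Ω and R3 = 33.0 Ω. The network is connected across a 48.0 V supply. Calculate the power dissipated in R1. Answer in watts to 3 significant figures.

81.6 W

Reduce the parallel pair to R_p first; the network is then a simple series string.
R_p = (1.50×33.0)/(1.50+33.0) = 1.435 Ω
R_total = 25.3 + 1.435 = 26.73 Ω
I = V / R_total = 48.0 / 26.73 = 1.795 A
All the current flows through R1; use P = I²R.
P_R1 = (1.795)² × 25.3 = 81.55 W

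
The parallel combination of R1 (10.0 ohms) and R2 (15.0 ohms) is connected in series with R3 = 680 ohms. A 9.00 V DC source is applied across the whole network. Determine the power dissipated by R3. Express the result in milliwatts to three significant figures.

Reduce the parallel combination to a single R_p; the circuit then becomes R_p in series with the remaining resistor.
R_p = (10.0×15.0)/(10.0+15.0) = 6.000 Ω
R_total = R_p + 680 = 6.000 + 680 = 686.0 Ω
I = V / R_total = 9.00 / 686.0 = 0.01312 A
R3 carries the full series current, so P = I²R.
P_R3 = (0.01312)² × 680 = 0.1170 W

117 mW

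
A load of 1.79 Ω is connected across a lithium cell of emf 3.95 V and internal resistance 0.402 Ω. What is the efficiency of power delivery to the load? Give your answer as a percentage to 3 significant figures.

Both r and R carry the same current, so the power split is just the resistance split: η = R/(R+r).
η = R / (R + r) = 1.79 / (1.79 + 0.402) = 0.8166

81.7 %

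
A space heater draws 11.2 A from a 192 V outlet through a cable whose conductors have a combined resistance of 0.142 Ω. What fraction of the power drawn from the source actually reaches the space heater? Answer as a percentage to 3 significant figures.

99.2 %

The cable carries the full 11.2 A.
P_line = I² R_line = (11.20)² × 0.142 = 17.81 W
P_source = V I = 192 × 11.20 = 2150 W; P_load = 2133 W
η = P_load / P_source = 2133 / 2150 = 0.9917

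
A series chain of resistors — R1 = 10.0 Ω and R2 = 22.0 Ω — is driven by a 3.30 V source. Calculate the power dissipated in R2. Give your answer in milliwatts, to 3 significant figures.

In a series string the same current flows through every resistor — find that current, then P = I²R for the one we want.
R_total = 10.0 + 22.0 = 32.00 Ω
I = V / R_total = 3.30 / 32.00 = 0.1031 A
P_R2 = I² × R2 = (0.1031)² × 22.0 = 0.2340 W

234 mW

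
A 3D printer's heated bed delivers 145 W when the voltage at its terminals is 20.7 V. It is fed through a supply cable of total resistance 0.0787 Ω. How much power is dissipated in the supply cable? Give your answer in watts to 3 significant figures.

3.86 W

The supply cable is a series resistance carrying the load current; its dissipation is I²R_line.
I = P / V = 145 / 20.7 = 7.005 A through the supply cable.
P_line = I² R_line = (7.005)² × 0.0787 = 3.862 W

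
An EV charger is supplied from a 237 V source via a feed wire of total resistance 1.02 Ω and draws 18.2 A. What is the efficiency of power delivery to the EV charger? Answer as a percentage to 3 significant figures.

92.2 %

The feed wire carries the full 18.2 A.
P_line = I² R_line = (18.20)² × 1.02 = 337.9 W
P_source = V I = 237 × 18.20 = 4313 W; P_load = 3976 W
η = P_load / P_source = 3976 / 4313 = 0.9217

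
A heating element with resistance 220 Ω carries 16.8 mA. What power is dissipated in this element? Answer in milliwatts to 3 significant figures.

62.1 mW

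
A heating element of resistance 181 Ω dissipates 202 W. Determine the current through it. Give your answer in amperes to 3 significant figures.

1.06 A

Rearranging the power relation for the two known quantities gives I = √(P / R).
I = √(202 / 181) = 1.056 A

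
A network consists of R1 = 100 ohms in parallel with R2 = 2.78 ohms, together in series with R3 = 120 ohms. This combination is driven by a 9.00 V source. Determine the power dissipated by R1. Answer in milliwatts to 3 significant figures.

Collapse the R1‖R2 pair into one equivalent R_p; then R_p and R3 form a series string.
R_p = (100×2.78)/(100+2.78) = 2.705 Ω
R_total = R_p + 120 = 2.705 + 120 = 122.7 Ω
I = V / R_total = 9.00 / 122.7 = 0.07335 A
Voltage across the parallel pair: V_p = I × R_p = 0.07335 × 2.705 = 0.1984 V
R1 has V_p across it, so P = V_p²/R1.
P_R1 = (0.1984)² / 100 = 0.0003936 W

0.394 mW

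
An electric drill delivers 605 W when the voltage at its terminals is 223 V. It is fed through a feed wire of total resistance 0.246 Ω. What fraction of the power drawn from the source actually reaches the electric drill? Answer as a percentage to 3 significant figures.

I = P / V = 605 / 223 = 2.713 A through the feed wire.
P_line = I² R_line = (2.713)² × 0.246 = 1.811 W
P_source = P_load + P_line = 605.0 + 1.811 = 606.8 W
η = P_load / P_source = 605.0 / 606.8 = 0.9970

99.7 %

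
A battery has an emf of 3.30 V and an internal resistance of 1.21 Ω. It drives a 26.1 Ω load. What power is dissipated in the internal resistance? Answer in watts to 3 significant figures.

0.0177 W

Internal loss is I²r, with I set by the total series resistance r+R.
I = ε / (r + R) = 3.30 / (1.21 + 26.1) = 0.1208 A
P_int = I² r = (0.1208)² × 1.21 = 0.01767 W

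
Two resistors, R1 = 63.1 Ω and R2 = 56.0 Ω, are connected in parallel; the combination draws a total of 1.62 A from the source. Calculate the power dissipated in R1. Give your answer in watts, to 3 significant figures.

The branches share the same voltage, but only the total current is given — find V from the equivalent resistance first.
1/R_eq = 1/63.1 + 1/56.0 ⇒ R_eq = 29.67 Ω
V = I_total × R_eq = 1.620 × 29.67 = 48.06 V
P_R1 = V² / R1 = (48.06)² / 63.1 = 36.61 W

36.6 W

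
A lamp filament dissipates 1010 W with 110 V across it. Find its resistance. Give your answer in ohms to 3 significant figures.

12.0 Ω

The two known quantities fix the third via R = V² / P.
R = (110)² / 1010 = 11.98 Ω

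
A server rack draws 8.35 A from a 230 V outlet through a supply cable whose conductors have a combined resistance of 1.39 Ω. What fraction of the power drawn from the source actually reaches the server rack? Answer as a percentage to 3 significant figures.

95.0 %

The supply cable carries the full 8.35 A.
P_line = I² R_line = (8.350)² × 1.39 = 96.91 W
P_source = V I = 230 × 8.350 = 1920 W; P_load = 1824 W
η = P_load / P_source = 1824 / 1920 = 0.9495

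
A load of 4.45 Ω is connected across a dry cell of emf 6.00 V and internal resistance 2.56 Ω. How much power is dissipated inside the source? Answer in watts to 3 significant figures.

The source's internal resistance is just another series element carrying I; its dissipation is I²r.
I = ε / (r + R) = 6.00 / (2.56 + 4.45) = 0.8559 A
P_int = I² r = (0.8559)² × 2.56 = 1.875 W

1.88 W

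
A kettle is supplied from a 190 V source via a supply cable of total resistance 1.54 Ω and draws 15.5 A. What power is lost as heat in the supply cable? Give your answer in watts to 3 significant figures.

370 W

Only the current and the line resistance are needed for the I²R loss.
The supply cable carries the full 15.5 A.
P_line = I² R_line = (15.50)² × 1.54 = 370.0 W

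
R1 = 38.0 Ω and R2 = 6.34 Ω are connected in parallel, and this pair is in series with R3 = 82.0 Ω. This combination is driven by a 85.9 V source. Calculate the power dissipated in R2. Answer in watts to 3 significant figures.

4.49 W

First find R_p for the parallel pair, then treat R_p + R3 as a series loop.
R_p = (38.0×6.34)/(38.0+6.34) = 5.433 Ω
R_total = R_p + 82.0 = 5.433 + 82.0 = 87.43 Ω
I = V / R_total = 85.9 / 87.43 = 0.9825 A
Voltage across the parallel pair: V_p = I × R_p = 0.9825 × 5.433 = 5.338 V
R2 sits across V_p; its power is V_p²/R.
P_R2 = (5.338)² / 6.34 = 4.495 W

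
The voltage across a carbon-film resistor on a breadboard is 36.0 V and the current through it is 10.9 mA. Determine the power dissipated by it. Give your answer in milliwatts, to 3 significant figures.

Both the voltage across and the current through the element are known, so P = V I applies directly.
P = 36.0 V × 0.01090 A = 0.3924 W

392 mW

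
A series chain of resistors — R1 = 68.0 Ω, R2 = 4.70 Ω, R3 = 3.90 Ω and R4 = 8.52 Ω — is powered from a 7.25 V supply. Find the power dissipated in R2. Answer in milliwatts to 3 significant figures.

Series elements share the same current, so find I first, then use P = I²R.
R_total = 68.0 + 4.70 + 3.90 + 8.52 = 85.12 Ω
I = V / R_total = 7.25 / 85.12 = 0.08517 A
P_R2 = I² × R2 = (0.08517)² × 4.70 = 0.03410 W

34.1 mW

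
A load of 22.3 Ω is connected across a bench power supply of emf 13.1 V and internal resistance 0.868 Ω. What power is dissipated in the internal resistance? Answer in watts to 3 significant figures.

0.278 W

Internal loss is I²r, with I set by the total series resistance r+R.
I = ε / (r + R) = 13.1 / (0.868 + 22.3) = 0.5654 A
P_int = I² r = (0.5654)² × 0.868 = 0.2775 W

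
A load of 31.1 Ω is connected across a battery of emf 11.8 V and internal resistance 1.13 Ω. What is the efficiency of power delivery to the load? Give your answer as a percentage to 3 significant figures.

96.5 %

Efficiency is P_load / P_total. With a series r and R sharing the same I, P = I²R for each, so η = R/(R+r).
η = R / (R + r) = 31.1 / (31.1 + 1.13) = 0.9649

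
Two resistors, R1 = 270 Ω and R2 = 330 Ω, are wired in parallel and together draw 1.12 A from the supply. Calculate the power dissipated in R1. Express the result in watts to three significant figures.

Parallel branches share V, not I — compute V via R_eq, then use V²/R for the target branch.
1/R_eq = 1/270 + 1/330 ⇒ R_eq = 148.5 Ω
V = I_total × R_eq = 1.120 × 148.5 = 166.3 V
P_R1 = V² / R1 = (166.3)² / 270 = 102.5 W

102 W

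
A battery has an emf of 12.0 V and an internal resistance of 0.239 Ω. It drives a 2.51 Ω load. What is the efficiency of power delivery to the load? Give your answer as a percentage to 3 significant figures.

91.3 %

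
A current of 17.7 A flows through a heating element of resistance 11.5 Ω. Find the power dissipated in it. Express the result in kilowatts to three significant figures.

3.60 kW

Knowing I and R, the power is just I²R — no need to find V first.
P = (17.70 A)² × 11.5 Ω = 3603 W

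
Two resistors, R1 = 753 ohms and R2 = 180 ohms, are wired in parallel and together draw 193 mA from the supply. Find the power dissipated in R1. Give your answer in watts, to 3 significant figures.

Parallel branches share V, not I — compute V via R_eq, then use V²/R for the target branch.
1/R_eq = 1/753 + 1/180 ⇒ R_eq = 145.3 Ω
V = I_total × R_eq = 0.1930 × 145.3 = 28.04 V
P_R1 = V² / R1 = (28.04)² / 753 = 1.044 W

1.04 W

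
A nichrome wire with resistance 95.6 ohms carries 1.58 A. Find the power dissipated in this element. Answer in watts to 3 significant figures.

239 W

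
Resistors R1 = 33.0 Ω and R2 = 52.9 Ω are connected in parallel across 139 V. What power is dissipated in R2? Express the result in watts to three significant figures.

Parallel branches share the same voltage; P = V²/R gives the branch power in one step.
P_R2 = V² / R2 = (139)² / 52.9 Ω = 365.2 W

365 W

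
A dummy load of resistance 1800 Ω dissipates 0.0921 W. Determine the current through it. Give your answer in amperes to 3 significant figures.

0.00715 A

Rearranging the power relation for the two known quantities gives I = √(P / R).
I = √(0.0921 / 1800) = 0.007153 A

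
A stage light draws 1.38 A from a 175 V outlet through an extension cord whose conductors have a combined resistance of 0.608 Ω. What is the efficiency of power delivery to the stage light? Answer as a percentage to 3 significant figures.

The extension cord carries the full 1.38 A.
P_line = I² R_line = (1.380)² × 0.608 = 1.158 W
P_source = V I = 175 × 1.380 = 241.5 W; P_load = 240.3 W
η = P_load / P_source = 240.3 / 241.5 = 0.9952

99.5 %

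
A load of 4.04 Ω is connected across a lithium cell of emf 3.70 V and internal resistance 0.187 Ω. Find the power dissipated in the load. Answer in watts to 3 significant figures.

With r and R in series, I = ε/(r+R); the load dissipates I²R.
I = ε / (r + R) = 3.70 / (0.187 + 4.04) = 0.8753 A
P_load = I² R = (0.8753)² × 4.04 = 3.095 W

3.10 W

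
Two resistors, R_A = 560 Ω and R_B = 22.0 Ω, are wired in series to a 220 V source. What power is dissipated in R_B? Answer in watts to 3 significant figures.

3.14 W

Series elements share the same current, so find I first, then use P = I²R.
R_total = 560 + 22.0 = 582.0 Ω
I = V / R_total = 220 / 582.0 = 0.3780 A
P_R_B = I² × R_B = (0.3780)² × 22.0 = 3.144 W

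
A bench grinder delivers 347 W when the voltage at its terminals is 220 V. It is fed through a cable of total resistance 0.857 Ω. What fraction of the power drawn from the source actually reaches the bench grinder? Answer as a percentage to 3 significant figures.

I = P / V = 347 / 220 = 1.577 A through the cable.
P_line = I² R_line = (1.577)² × 0.857 = 2.132 W
P_source = P_load + P_line = 347.0 + 2.132 = 349.1 W
η = P_load / P_source = 347.0 / 349.1 = 0.9939

99.4 %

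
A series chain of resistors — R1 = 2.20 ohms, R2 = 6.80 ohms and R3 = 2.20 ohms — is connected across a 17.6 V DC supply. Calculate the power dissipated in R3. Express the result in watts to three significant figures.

5.43 W

In a series string the same current flows through every resistor — find that current, then P = I²R for the one we want.
R_total = 2.20 + 6.80 + 2.20 = 11.20 Ω
I = V / R_total = 17.6 / 11.20 = 1.571 A
P_R3 = I² × R3 = (1.571)² × 2.20 = 5.433 W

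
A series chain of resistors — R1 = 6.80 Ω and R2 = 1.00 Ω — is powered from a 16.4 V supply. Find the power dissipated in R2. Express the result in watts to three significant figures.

In a series string the same current flows through every resistor — find that current, then P = I²R for the one we want.
R_total = 6.80 + 1.00 = 7.800 Ω
I = V / R_total = 16.4 / 7.800 = 2.103 A
P_R2 = I² × R2 = (2.103)² × 1.00 = 4.421 W

4.42 W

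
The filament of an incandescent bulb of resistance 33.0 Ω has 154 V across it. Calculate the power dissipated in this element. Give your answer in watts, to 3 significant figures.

719 W

We know the drop across the element and its resistance — P = V²/R, one step.
P = (154 V)² / 33.0 Ω = 718.7 W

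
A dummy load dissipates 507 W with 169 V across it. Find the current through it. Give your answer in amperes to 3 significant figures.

3.00 A

The two known quantities fix the third via I = P / V.
I = 507 / 169 = 3.000 A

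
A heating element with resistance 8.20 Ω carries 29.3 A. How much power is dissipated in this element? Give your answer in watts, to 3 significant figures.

7040 W

Current and resistance are given, so P = I²R is the direct form.
P = (29.30 A)² × 8.20 Ω = 7040 W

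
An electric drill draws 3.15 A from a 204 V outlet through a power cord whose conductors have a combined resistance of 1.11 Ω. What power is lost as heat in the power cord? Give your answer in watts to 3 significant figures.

The power cord is a series resistance carrying the load current; its dissipation is I²R_line.
The power cord carries the full 3.15 A.
P_line = I² R_line = (3.150)² × 1.11 = 11.01 W

11.0 W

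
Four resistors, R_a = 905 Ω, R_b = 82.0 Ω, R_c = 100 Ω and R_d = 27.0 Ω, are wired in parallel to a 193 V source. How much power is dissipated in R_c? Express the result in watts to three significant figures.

372 W

R_c sits directly across the source, so P = V²/R with V = 193 V.
P_R_c = V² / R_c = (193)² / 100 Ω = 372.5 W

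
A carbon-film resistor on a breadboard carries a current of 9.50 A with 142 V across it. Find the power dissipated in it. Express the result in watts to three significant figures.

Both the voltage across and the current through the element are known, so P = V I applies directly.
P = 142 V × 9.500 A = 1349 W

1350 W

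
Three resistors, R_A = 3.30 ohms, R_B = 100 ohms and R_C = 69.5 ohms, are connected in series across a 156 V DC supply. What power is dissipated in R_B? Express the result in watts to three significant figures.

81.5 W

In a series string the same current flows through every resistor — find that current, then P = I²R for the one we want.
R_total = 3.30 + 100 + 69.5 = 172.8 Ω
I = V / R_total = 156 / 172.8 = 0.9028 A
P_R_B = I² × R_B = (0.9028)² × 100 = 81.50 W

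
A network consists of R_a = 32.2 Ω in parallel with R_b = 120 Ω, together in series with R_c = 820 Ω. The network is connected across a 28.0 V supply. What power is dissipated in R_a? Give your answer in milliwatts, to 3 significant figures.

Combine R_a and R_b into their parallel equivalent first, reducing the network to two series resistors.
R_p = (32.2×120)/(32.2+120) = 25.39 Ω
R_total = R_p + 820 = 25.39 + 820 = 845.4 Ω
I = V / R_total = 28.0 / 845.4 = 0.03312 A
Voltage across the parallel pair: V_p = I × R_p = 0.03312 × 25.39 = 0.8409 V
R_a sits across V_p; its power is V_p²/R.
P_R_a = (0.8409)² / 32.2 = 0.02196 W

22.0 mW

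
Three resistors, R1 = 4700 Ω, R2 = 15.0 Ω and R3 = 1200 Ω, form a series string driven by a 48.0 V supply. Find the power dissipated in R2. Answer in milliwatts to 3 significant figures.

0.988 mW

Series elements share the same current, so find I first, then use P = I²R.
R_total = 4700 + 15.0 + 1200 = 5915 Ω
I = V / R_total = 48.0 / 5915 = 0.008115 A
P_R2 = I² × R2 = (0.008115)² × 15.0 = 0.0009878 W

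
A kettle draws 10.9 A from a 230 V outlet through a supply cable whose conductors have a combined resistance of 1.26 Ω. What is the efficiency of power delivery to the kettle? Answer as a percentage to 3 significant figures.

The supply cable carries the full 10.9 A.
P_line = I² R_line = (10.90)² × 1.26 = 149.7 W
P_source = V I = 230 × 10.90 = 2507 W; P_load = 2357 W
η = P_load / P_source = 2357 / 2507 = 0.9403

94.0 %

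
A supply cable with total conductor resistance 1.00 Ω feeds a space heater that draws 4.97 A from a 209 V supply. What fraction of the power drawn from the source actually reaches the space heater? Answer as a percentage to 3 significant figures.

97.6 %

The supply cable carries the full 4.97 A.
P_line = I² R_line = (4.970)² × 1.00 = 24.70 W
P_source = V I = 209 × 4.970 = 1039 W; P_load = 1014 W
η = P_load / P_source = 1014 / 1039 = 0.9762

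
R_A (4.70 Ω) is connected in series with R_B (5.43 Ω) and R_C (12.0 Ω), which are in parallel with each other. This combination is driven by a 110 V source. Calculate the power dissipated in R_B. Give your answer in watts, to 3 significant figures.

437 W

First combine the parallel branches into one equivalent R_p, then R_A + R_p is a series pair.
R_p = (5.43×12.0)/(5.43+12.0) = 3.738 Ω
R_total = 4.70 + 3.738 = 8.438 Ω
I = V / R_total = 110 / 8.438 = 13.04 A
Voltage across the parallel pair: V_p = I × R_p = 13.04 × 3.738 = 48.73 V
R_B is across V_p, so use P = V²/R for that branch.
P_R_B = (48.73)² / 5.43 = 437.4 W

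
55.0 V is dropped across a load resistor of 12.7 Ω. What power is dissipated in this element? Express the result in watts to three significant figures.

We know the drop across the element and its resistance — P = V²/R, one step.
P = (55.0 V)² / 12.7 Ω = 238.2 W

238 W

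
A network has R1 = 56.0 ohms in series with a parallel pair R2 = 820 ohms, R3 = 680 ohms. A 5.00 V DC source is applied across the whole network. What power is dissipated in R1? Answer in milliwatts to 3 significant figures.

Collapse R2‖R3 to a single equivalent, reducing the network to two series elements.
R_p = (820×680)/(820+680) = 371.7 Ω
R_total = 56.0 + 371.7 = 427.7 Ω
I = V / R_total = 5.00 / 427.7 = 0.01169 A
The full supply current passes through R1: P = I²R.
P_R1 = (0.01169)² × 56.0 = 0.007652 W

7.65 mW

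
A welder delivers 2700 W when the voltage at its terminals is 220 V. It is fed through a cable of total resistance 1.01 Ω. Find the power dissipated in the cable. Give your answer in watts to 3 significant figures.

Only the current and the line resistance are needed for the I²R loss.
I = P / V = 2700 / 220 = 12.27 A through the cable.
P_line = I² R_line = (12.27)² × 1.01 = 152.1 W

152 W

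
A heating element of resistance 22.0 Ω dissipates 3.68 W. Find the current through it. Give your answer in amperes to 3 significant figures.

0.409 A

Rearranging the power relation for the two known quantities gives I = √(P / R).
I = √(3.68 / 22.0) = 0.4090 A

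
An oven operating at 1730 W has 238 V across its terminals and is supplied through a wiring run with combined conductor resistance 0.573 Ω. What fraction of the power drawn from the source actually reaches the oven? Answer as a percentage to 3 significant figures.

98.3 %

I = P / V = 1730 / 238 = 7.269 A through the wiring run.
P_line = I² R_line = (7.269)² × 0.573 = 30.28 W
P_source = P_load + P_line = 1730 + 30.28 = 1760 W
η = P_load / P_source = 1730 / 1760 = 0.9828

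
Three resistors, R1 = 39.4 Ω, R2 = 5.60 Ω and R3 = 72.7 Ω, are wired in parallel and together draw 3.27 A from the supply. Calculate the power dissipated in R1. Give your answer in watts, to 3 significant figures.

We need the common branch voltage; get it from I_total × R_eq, then P = V²/R for the branch.
1/R_eq = 1/39.4 + 1/5.60 + 1/72.7 ⇒ R_eq = 4.593 Ω
V = I_total × R_eq = 3.270 × 4.593 = 15.02 V
P_R1 = V² / R1 = (15.02)² / 39.4 = 5.726 W

5.73 W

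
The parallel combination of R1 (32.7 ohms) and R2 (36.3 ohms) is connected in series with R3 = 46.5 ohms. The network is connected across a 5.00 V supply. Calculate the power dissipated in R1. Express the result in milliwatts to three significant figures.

55.8 mW

Collapse the R1‖R2 pair into one equivalent R_p; then R_p and R3 form a series string.
R_p = (32.7×36.3)/(32.7+36.3) = 17.20 Ω
R_total = R_p + 46.5 = 17.20 + 46.5 = 63.70 Ω
I = V / R_total = 5.00 / 63.70 = 0.07849 A
Voltage across the parallel pair: V_p = I × R_p = 0.07849 × 17.20 = 1.350 V
R1 has V_p across it, so P = V_p²/R1.
P_R1 = (1.350)² / 32.7 = 0.05575 W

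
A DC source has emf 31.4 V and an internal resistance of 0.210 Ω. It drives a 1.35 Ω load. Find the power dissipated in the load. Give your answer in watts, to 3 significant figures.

547 W

With r and R in series, I = ε/(r+R); the load dissipates I²R.
I = ε / (r + R) = 31.4 / (0.210 + 1.35) = 20.13 A
P_load = I² R = (20.13)² × 1.35 = 546.9 W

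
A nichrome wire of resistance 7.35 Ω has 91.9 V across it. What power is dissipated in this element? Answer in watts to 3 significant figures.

We know the drop across the element and its resistance — P = V²/R, one step.
P = (91.9 V)² / 7.35 Ω = 1149 W

1150 W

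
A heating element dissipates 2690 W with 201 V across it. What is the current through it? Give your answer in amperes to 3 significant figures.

From P = V I = I²R = V²/R, with the two given quantities we get I = P / V.
I = 2690 / 201 = 13.38 A

13.4 A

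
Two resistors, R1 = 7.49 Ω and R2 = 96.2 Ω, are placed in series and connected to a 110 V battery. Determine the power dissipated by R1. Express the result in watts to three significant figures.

8.43 W

The current is common to all series resistors; compute it, then apply P = I²R for the target.
R_total = 7.49 + 96.2 = 103.7 Ω
I = V / R_total = 110 / 103.7 = 1.061 A
P_R1 = I² × R1 = (1.061)² × 7.49 = 8.429 W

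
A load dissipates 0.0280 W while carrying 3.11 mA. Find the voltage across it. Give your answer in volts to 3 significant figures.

9.00 V

Inverting the appropriate power form: V = P / I.
V = 0.0280 / 0.003110 = 9.003 V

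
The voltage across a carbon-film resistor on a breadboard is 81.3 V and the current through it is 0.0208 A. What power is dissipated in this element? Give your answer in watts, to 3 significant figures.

1.69 W

V and I are known directly — P = V I, no intermediate step needed.
P = 81.3 V × 0.02080 A = 1.691 W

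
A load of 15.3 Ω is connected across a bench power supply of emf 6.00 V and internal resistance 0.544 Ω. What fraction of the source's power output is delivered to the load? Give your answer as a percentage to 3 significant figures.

96.6 %

η = P_load/(P_load+P_int) = I²R/(I²R+I²r) = R/(R+r) — the I² cancels for series elements.
η = R / (R + r) = 15.3 / (15.3 + 0.544) = 0.9657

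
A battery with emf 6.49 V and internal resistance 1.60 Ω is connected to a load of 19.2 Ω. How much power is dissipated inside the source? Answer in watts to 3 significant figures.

Internal loss is I²r, with I set by the total series resistance r+R.
I = ε / (r + R) = 6.49 / (1.60 + 19.2) = 0.3120 A
P_int = I² r = (0.3120)² × 1.60 = 0.1558 W

0.156 W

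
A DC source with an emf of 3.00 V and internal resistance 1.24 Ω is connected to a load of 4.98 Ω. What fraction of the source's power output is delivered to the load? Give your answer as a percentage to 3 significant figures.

Efficiency is P_load / P_total. With a series r and R sharing the same I, P = I²R for each, so η = R/(R+r).
η = R / (R + r) = 4.98 / (4.98 + 1.24) = 0.8006

80.1 %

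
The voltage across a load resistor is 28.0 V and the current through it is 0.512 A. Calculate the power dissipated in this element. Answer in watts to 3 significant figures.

14.3 W

Since both terminal voltage and current are stated, P = V I gives the power in one step.
P = 28.0 V × 0.5120 A = 14.34 W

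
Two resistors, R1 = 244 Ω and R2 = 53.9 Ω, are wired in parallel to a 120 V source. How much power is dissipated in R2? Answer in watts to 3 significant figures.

267 W

R2 sits directly across the source, so P = V²/R with V = 120 V.
P_R2 = V² / R2 = (120)² / 53.9 Ω = 267.2 W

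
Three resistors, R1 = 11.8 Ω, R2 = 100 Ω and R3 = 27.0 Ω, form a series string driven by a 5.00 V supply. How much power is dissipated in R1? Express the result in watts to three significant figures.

The current is common to all series resistors; compute it, then apply P = I²R for the target.
R_total = 11.8 + 100 + 27.0 = 138.8 Ω
I = V / R_total = 5.00 / 138.8 = 0.03602 A
P_R1 = I² × R1 = (0.03602)² × 11.8 = 0.01531 W

0.0153 W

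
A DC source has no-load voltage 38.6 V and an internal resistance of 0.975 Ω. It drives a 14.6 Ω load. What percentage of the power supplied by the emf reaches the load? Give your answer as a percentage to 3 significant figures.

The source delivers εI, of which I²R reaches the load and I²r is lost; since I is common, η = R/(R+r).
η = R / (R + r) = 14.6 / (14.6 + 0.975) = 0.9374

93.7 %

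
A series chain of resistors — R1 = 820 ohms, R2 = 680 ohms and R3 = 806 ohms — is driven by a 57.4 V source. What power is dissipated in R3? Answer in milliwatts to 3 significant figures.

Every series element carries the same I. Get I from the total resistance, then P = I² × R3.
R_total = 820 + 680 + 806 = 2306 Ω
I = V / R_total = 57.4 / 2306 = 0.02489 A
P_R3 = I² × R3 = (0.02489)² × 806 = 0.4994 W

499 mW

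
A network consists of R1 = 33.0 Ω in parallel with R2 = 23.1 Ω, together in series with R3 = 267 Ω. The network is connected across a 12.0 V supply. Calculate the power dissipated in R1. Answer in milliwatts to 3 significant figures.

Combine R1 and R2 into their parallel equivalent first, reducing the network to two series resistors.
R_p = (33.0×23.1)/(33.0+23.1) = 13.59 Ω
R_total = R_p + 267 = 13.59 + 267 = 280.6 Ω
I = V / R_total = 12.0 / 280.6 = 0.04277 A
Voltage across the parallel pair: V_p = I × R_p = 0.04277 × 13.59 = 0.5811 V
R1 has V_p across it, so P = V_p²/R1.
P_R1 = (0.5811)² / 33.0 = 0.01023 W

10.2 mW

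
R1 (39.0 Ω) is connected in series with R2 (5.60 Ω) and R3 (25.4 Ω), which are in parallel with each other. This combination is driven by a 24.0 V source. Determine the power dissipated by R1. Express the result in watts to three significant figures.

11.8 W

Replace R2 and R3 with their parallel equivalent so the circuit becomes R1 in series with R_p.
R_p = (5.60×25.4)/(5.60+25.4) = 4.588 Ω
R_total = 39.0 + 4.588 = 43.59 Ω
I = V / R_total = 24.0 / 43.59 = 0.5506 A
The full supply current passes through R1: P = I²R.
P_R1 = (0.5506)² × 39.0 = 11.82 W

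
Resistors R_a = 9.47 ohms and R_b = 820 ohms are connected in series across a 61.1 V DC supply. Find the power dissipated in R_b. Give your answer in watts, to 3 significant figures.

4.45 W

Every series element carries the same I. Get I from the total resistance, then P = I² × R_b.
R_total = 9.47 + 820 = 829.5 Ω
I = V / R_total = 61.1 / 829.5 = 0.07366 A
P_R_b = I² × R_b = (0.07366)² × 820 = 4.449 W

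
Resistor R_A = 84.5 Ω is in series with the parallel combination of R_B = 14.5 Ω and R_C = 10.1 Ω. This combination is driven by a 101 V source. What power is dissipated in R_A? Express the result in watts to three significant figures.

Reduce the parallel pair to R_p first; the network is then a simple series string.
R_p = (14.5×10.1)/(14.5+10.1) = 5.953 Ω
R_total = 84.5 + 5.953 = 90.45 Ω
I = V / R_total = 101 / 90.45 = 1.117 A
R_A is in the main series path, so its power is I²R_A.
P_R_A = (1.117)² × 84.5 = 105.4 W

105 W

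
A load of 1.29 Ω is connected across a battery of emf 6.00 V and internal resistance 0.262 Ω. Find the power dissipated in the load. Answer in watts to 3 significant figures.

Find the circuit current first, then P = I²R for the load (series elements share I).
I = ε / (r + R) = 6.00 / (0.262 + 1.29) = 3.866 A
P_load = I² R = (3.866)² × 1.29 = 19.28 W

19.3 W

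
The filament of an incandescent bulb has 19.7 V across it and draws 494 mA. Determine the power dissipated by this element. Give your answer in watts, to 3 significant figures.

9.73 W

V and I are known directly — P = V I, no intermediate step needed.
P = 19.7 V × 0.4940 A = 9.732 W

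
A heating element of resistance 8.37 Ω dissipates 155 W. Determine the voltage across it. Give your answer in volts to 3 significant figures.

36.0 V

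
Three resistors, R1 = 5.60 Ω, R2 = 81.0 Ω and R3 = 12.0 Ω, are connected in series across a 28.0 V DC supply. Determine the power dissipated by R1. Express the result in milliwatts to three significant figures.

452 mW

Series elements share the same current, so find I first, then use P = I²R.
R_total = 5.60 + 81.0 + 12.0 = 98.60 Ω
I = V / R_total = 28.0 / 98.60 = 0.2840 A
P_R1 = I² × R1 = (0.2840)² × 5.60 = 0.4516 W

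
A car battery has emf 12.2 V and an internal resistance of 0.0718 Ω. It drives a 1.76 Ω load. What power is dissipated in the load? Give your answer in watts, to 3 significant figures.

78.1 W

With r and R in series, I = ε/(r+R); the load dissipates I²R.
I = ε / (r + R) = 12.2 / (0.0718 + 1.76) = 6.660 A
P_load = I² R = (6.660)² × 1.76 = 78.07 W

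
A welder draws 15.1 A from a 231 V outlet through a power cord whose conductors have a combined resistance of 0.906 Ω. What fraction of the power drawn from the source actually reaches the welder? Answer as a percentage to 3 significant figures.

94.1 %

The power cord carries the full 15.1 A.
P_line = I² R_line = (15.10)² × 0.906 = 206.6 W
P_source = V I = 231 × 15.10 = 3488 W; P_load = 3282 W
η = P_load / P_source = 3282 / 3488 = 0.9408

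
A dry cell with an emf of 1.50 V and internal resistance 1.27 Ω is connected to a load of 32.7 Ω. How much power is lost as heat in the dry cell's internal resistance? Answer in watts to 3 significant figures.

The internal resistance carries the same current as the load; P_int = I²r.
I = ε / (r + R) = 1.50 / (1.27 + 32.7) = 0.04416 A
P_int = I² r = (0.04416)² × 1.27 = 0.002476 W

0.00248 W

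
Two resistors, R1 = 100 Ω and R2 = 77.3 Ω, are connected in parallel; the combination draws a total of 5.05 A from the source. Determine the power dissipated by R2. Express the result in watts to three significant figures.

We need the common branch voltage; get it from I_total × R_eq, then P = V²/R for the branch.
1/R_eq = 1/100 + 1/77.3 ⇒ R_eq = 43.60 Ω
V = I_total × R_eq = 5.050 × 43.60 = 220.2 V
P_R2 = V² / R2 = (220.2)² / 77.3 = 627.1 W

627 W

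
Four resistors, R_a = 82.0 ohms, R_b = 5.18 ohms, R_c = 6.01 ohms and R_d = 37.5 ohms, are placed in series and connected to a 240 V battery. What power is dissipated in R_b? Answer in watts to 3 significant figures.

The current is common to all series resistors; compute it, then apply P = I²R for the target.
R_total = 82.0 + 5.18 + 6.01 + 37.5 = 130.7 Ω
I = V / R_total = 240 / 130.7 = 1.836 A
P_R_b = I² × R_b = (1.836)² × 5.18 = 17.47 W

17.5 W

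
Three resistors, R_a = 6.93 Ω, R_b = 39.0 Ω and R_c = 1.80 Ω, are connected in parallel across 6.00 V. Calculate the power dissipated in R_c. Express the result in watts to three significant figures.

20.0 W

Each parallel branch sees the full supply voltage, so P = V²/R applies directly to the target branch.
P_R_c = V² / R_c = (6.00)² / 1.80 Ω = 20.00 W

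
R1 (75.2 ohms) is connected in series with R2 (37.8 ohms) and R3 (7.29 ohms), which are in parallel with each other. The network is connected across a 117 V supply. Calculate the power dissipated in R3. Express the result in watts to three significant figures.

First combine the parallel branches into one equivalent R_p, then R1 + R_p is a series pair.
R_p = (37.8×7.29)/(37.8+7.29) = 6.111 Ω
R_total = 75.2 + 6.111 = 81.31 Ω
I = V / R_total = 117 / 81.31 = 1.439 A
Voltage across the parallel pair: V_p = I × R_p = 1.439 × 6.111 = 8.794 V
R3 is across V_p, so use P = V²/R for that branch.
P_R3 = (8.794)² / 7.29 = 10.61 W

10.6 W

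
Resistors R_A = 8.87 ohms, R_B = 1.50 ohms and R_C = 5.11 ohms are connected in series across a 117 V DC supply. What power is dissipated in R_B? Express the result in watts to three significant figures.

In a series string the same current flows through every resistor — find that current, then P = I²R for the one we want.
R_total = 8.87 + 1.50 + 5.11 = 15.48 Ω
I = V / R_total = 117 / 15.48 = 7.558 A
P_R_B = I² × R_B = (7.558)² × 1.50 = 85.69 W

85.7 W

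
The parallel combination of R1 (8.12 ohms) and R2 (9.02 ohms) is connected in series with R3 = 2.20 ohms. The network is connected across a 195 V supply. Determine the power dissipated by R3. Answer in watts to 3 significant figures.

2000 W

First find R_p for the parallel pair, then treat R_p + R3 as a series loop.
R_p = (8.12×9.02)/(8.12+9.02) = 4.273 Ω
R_total = R_p + 2.20 = 4.273 + 2.20 = 6.473 Ω
I = V / R_total = 195 / 6.473 = 30.12 A
R3 carries the full series current, so P = I²R.
P_R3 = (30.12)² × 2.20 = 1996 W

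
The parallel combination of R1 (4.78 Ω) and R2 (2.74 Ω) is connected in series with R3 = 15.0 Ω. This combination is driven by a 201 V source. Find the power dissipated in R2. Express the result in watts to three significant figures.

First find R_p for the parallel pair, then treat R_p + R3 as a series loop.
R_p = (4.78×2.74)/(4.78+2.74) = 1.742 Ω
R_total = R_p + 15.0 = 1.742 + 15.0 = 16.74 Ω
I = V / R_total = 201 / 16.74 = 12.01 A
Voltage across the parallel pair: V_p = I × R_p = 12.01 × 1.742 = 20.91 V
R2 sits across V_p; its power is V_p²/R.
P_R2 = (20.91)² / 2.74 = 159.6 W

160 W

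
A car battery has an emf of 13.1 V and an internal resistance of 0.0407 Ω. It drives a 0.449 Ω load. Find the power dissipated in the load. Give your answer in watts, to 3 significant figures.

321 W

Find the circuit current first, then P = I²R for the load (series elements share I).
I = ε / (r + R) = 13.1 / (0.0407 + 0.449) = 26.75 A
P_load = I² R = (26.75)² × 0.449 = 321.3 W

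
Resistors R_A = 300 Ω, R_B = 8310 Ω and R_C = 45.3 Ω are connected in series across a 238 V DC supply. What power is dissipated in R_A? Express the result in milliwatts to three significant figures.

227 mW

Every series element carries the same I. Get I from the total resistance, then P = I² × R_A.
R_total = 300 + 8310 + 45.3 = 8655 Ω
I = V / R_total = 238 / 8655 = 0.02750 A
P_R_A = I² × R_A = (0.02750)² × 300 = 0.2268 W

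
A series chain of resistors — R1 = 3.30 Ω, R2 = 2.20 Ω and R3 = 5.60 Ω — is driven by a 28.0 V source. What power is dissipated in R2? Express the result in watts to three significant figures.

14.0 W

Series elements share the same current, so find I first, then use P = I²R.
R_total = 3.30 + 2.20 + 5.60 = 11.10 Ω
I = V / R_total = 28.0 / 11.10 = 2.523 A
P_R2 = I² × R2 = (2.523)² × 2.20 = 14.00 W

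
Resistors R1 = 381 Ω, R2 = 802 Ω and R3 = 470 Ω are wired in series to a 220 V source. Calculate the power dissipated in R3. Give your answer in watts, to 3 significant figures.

Every series element carries the same I. Get I from the total resistance, then P = I² × R3.
R_total = 381 + 802 + 470 = 1653 Ω
I = V / R_total = 220 / 1653 = 0.1331 A
P_R3 = I² × R3 = (0.1331)² × 470 = 8.325 W

8.33 W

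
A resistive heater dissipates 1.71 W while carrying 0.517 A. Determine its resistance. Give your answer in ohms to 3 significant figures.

Rearranging the power relation for the two known quantities gives R = P / I².
R = 1.71 / (0.5170)² = 6.398 Ω

6.40 Ω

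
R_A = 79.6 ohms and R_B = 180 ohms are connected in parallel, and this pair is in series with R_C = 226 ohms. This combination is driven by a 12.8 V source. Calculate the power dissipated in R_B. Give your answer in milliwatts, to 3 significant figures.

35.1 mW

Collapse the R_A‖R_B pair into one equivalent R_p; then R_p and R_C form a series string.
R_p = (79.6×180)/(79.6+180) = 55.19 Ω
R_total = R_p + 226 = 55.19 + 226 = 281.2 Ω
I = V / R_total = 12.8 / 281.2 = 0.04552 A
Voltage across the parallel pair: V_p = I × R_p = 0.04552 × 55.19 = 2.512 V
Use P = V²/R for R_B with V = V_p.
P_R_B = (2.512)² / 180 = 0.03507 W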